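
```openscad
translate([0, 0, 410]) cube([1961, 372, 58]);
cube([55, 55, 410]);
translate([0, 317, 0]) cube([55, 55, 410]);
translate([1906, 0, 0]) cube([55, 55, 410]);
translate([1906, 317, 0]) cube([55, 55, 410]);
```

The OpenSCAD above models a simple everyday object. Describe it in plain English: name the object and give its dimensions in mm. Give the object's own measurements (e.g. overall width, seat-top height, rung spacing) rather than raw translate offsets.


A long wooden bench with a 1961 mm (x) × 372 mm (y) seat, 58 mm thick, its top surface 468 mm above the floor. Four 55 mm square legs at the seat corners, flush with the edges, run from z = 0 to the seat underside.


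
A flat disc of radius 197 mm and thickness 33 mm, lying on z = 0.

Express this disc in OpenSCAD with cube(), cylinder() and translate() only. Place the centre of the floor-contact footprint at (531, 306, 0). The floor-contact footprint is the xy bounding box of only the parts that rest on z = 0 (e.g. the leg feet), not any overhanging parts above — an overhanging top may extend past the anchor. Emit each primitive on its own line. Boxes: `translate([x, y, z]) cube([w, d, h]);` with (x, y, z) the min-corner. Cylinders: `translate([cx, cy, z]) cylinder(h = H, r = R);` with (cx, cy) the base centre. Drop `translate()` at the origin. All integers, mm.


translate([531, 306, 0]) cylinder(h = 33, r = 197);


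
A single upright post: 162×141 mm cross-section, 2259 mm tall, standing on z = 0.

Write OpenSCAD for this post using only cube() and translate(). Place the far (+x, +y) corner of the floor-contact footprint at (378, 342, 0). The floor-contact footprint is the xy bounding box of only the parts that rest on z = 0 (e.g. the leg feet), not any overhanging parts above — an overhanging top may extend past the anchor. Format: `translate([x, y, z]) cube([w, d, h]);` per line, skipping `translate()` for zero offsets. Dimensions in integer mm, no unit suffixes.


translate([216, 201, 0]) cube([162, 141, 2259]);


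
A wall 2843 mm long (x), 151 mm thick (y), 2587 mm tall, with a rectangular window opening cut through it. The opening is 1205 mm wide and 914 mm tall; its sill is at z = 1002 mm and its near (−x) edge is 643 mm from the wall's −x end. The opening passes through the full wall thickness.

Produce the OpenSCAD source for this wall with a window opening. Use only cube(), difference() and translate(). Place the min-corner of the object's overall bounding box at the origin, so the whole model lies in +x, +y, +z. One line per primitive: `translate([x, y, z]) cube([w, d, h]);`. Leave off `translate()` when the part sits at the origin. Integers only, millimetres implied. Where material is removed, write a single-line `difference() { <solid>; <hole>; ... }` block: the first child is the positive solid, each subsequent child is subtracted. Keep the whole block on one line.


difference() { cube([2843, 151, 2587]); translate([643, 0, 1002]) cube([1205, 151, 914]); }


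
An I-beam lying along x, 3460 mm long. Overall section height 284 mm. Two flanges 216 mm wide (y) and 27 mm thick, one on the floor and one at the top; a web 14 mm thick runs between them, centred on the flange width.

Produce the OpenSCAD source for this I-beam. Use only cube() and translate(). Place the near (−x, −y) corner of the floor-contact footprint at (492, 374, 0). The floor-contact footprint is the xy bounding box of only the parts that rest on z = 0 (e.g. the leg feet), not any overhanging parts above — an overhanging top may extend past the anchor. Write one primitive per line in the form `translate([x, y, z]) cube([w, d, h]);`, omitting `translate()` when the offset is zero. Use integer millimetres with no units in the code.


translate([492, 374, 0]) cube([3460, 216, 27]);
translate([492, 475, 27]) cube([3460, 14, 230]);
translate([492, 374, 257]) cube([3460, 216, 27]);


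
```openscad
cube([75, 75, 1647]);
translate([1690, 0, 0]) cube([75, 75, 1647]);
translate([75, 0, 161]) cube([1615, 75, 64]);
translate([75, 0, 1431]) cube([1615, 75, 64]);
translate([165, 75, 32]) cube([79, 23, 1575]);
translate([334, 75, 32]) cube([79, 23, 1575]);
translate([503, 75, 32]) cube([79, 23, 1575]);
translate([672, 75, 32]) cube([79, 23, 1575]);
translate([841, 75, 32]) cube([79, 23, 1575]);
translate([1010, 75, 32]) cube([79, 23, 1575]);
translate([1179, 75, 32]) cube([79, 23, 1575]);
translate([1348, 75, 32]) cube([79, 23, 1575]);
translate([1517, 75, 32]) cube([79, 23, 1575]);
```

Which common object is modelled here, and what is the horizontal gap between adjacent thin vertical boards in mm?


A fence section. The picket gap is 90 mm.

Two posts, two rails, 9 pickets — a fence section. Span 1615 mm holds 9 pickets of 79 mm with 10 equal gaps: ⌊(1615 − 9·79) / 10⌋ = 90 mm.


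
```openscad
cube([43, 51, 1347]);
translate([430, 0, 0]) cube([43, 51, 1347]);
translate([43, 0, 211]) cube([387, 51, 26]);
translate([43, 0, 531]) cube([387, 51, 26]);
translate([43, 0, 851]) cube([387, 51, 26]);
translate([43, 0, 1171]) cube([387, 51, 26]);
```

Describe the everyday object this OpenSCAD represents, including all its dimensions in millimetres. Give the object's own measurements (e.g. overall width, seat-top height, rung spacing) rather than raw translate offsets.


A straight ladder. Two 43×51 mm vertical rails, 1347 mm tall, stand 473 mm apart (outside-to-outside) with their front faces coplanar on the −y side. 4 rungs, each 51 mm deep and 26 mm tall, span between the inner faces of the rails, front faces flush with the rails. The lowest rung's underside is at z = 211 mm and rungs are spaced 320 mm apart (underside to underside).


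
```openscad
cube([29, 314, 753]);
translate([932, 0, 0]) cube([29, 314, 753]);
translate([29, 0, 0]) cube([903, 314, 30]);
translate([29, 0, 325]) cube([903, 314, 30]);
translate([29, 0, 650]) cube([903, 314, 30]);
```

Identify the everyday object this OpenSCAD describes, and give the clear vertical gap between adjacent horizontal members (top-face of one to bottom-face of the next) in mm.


A bookshelf. The clear shelf gap is 295 mm.

Two tall side panels with 3 horizontal boards between them — a bookshelf. The first two shelf undersides are at z = 0 and z = 325; with shelf thickness 30, the clear gap is 325 − 0 − 30 = 295 mm.


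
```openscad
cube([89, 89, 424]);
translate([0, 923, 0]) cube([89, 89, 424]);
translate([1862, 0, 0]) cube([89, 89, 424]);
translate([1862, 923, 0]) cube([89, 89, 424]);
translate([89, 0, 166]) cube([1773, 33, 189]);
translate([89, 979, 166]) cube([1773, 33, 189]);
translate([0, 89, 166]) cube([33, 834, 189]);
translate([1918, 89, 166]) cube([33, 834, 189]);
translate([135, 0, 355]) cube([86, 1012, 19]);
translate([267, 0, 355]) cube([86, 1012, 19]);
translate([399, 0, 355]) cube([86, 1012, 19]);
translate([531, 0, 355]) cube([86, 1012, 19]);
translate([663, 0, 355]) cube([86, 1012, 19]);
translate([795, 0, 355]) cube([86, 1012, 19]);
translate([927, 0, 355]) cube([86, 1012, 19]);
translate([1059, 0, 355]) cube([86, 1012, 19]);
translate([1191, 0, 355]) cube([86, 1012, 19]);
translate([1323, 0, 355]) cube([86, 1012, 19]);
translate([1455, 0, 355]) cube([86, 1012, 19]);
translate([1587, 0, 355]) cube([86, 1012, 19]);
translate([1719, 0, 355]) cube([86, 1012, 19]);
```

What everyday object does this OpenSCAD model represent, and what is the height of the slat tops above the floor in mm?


A bed frame. The slat-top height is 374 mm.

Four posts, four rails, and a row of slats — a bed frame. Slats sit on the rails at z = 166 + 189 = 355; with slat thickness 19, the top is 374 mm.


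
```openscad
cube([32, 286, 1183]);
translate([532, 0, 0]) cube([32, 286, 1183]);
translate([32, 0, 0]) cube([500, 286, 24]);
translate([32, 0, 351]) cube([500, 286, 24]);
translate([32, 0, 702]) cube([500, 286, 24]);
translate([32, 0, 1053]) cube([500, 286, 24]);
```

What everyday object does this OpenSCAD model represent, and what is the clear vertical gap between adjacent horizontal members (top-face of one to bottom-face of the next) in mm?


A bookshelf. The clear shelf gap is 327 mm.

Two tall side panels with 4 horizontal boards between them — a bookshelf. The first two shelf undersides are at z = 0 and z = 351; with shelf thickness 24, the clear gap is 351 − 0 − 24 = 327 mm.


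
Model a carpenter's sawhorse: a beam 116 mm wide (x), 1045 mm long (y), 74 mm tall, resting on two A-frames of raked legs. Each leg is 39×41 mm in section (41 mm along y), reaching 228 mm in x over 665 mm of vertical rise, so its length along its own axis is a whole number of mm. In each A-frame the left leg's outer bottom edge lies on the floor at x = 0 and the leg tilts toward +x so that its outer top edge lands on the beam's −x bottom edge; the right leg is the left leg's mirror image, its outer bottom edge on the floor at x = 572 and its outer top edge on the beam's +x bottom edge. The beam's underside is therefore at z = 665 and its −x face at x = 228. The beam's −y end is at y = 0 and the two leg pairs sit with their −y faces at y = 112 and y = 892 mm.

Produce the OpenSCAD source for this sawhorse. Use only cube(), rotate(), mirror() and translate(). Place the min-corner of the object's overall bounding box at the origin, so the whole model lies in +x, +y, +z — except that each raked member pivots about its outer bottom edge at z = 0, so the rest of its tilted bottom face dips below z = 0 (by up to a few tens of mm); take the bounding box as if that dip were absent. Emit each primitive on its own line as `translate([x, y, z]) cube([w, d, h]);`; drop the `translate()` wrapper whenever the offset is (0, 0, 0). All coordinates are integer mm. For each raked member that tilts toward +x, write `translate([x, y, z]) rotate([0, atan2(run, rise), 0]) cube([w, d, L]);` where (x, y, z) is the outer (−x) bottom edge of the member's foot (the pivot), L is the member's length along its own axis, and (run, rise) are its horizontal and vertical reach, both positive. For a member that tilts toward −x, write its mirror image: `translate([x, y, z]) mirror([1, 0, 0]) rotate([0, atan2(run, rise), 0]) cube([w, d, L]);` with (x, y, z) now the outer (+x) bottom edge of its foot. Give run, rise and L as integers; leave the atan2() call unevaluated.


// leg length = √(228² + 665²) = 703
// right-leg outer foot x = 2·228 + 116 = 572
// beam min-corner = (228, 0, 665)
translate([228, 0, 665]) cube([116, 1045, 74]);
translate([0, 112, 0]) rotate([0, atan2(228, 665), 0]) cube([39, 41, 703]);
translate([572, 112, 0]) mirror([1, 0, 0]) rotate([0, atan2(228, 665), 0]) cube([39, 41, 703]);
translate([0, 892, 0]) rotate([0, atan2(228, 665), 0]) cube([39, 41, 703]);
translate([572, 892, 0]) mirror([1, 0, 0]) rotate([0, atan2(228, 665), 0]) cube([39, 41, 703]);


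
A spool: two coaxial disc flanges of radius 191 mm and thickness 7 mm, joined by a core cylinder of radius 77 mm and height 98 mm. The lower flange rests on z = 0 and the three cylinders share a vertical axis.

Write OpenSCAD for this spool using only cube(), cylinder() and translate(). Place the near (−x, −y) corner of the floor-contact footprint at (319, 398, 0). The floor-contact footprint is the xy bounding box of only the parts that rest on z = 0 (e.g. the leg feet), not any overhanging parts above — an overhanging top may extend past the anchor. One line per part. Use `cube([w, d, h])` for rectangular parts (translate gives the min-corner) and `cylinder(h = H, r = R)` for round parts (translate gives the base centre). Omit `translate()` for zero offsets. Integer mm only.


translate([510, 589, 0]) cylinder(h = 7, r = 191);
translate([510, 589, 7]) cylinder(h = 98, r = 77);
translate([510, 589, 105]) cylinder(h = 7, r = 191);


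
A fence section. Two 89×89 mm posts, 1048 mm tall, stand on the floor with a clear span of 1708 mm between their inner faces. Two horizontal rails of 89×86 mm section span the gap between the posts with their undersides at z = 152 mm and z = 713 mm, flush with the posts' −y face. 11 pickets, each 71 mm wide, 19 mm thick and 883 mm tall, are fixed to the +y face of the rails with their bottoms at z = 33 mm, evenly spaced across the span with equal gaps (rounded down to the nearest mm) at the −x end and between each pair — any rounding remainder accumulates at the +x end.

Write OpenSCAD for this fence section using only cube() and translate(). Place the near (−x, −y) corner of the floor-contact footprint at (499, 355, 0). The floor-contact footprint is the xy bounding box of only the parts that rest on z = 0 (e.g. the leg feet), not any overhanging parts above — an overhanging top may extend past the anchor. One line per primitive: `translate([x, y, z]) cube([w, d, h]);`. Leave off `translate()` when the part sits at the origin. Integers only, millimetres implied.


translate([499, 355, 0]) cube([89, 89, 1048]);
translate([2296, 355, 0]) cube([89, 89, 1048]);
translate([588, 355, 152]) cube([1708, 89, 86]);
translate([588, 355, 713]) cube([1708, 89, 86]);
translate([665, 444, 33]) cube([71, 19, 883]);
translate([813, 444, 33]) cube([71, 19, 883]);
translate([961, 444, 33]) cube([71, 19, 883]);
translate([1109, 444, 33]) cube([71, 19, 883]);
translate([1257, 444, 33]) cube([71, 19, 883]);
translate([1405, 444, 33]) cube([71, 19, 883]);
translate([1553, 444, 33]) cube([71, 19, 883]);
translate([1701, 444, 33]) cube([71, 19, 883]);
translate([1849, 444, 33]) cube([71, 19, 883]);
translate([1997, 444, 33]) cube([71, 19, 883]);
translate([2145, 444, 33]) cube([71, 19, 883]);


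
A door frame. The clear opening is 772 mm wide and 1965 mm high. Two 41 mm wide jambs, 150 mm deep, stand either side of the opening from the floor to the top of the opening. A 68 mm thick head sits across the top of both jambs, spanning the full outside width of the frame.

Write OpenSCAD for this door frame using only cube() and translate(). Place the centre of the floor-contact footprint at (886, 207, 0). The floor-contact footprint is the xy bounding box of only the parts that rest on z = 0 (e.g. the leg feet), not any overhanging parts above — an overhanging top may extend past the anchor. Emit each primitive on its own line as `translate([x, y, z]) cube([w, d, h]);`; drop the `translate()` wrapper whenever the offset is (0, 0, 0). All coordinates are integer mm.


translate([459, 132, 0]) cube([41, 150, 1965]);
translate([1272, 132, 0]) cube([41, 150, 1965]);
translate([459, 132, 1965]) cube([854, 150, 68]);


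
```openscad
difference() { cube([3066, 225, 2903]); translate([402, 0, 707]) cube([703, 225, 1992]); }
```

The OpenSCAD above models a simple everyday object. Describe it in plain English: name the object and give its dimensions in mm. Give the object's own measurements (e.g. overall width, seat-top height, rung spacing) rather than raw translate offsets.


A wall 3066 mm long (x), 225 mm thick (y), 2903 mm tall, with a rectangular window opening cut through it. The opening is 703 mm wide and 1992 mm tall; its sill is at z = 707 mm and its near (−x) edge is 402 mm from the wall's −x end. The opening passes through the full wall thickness.


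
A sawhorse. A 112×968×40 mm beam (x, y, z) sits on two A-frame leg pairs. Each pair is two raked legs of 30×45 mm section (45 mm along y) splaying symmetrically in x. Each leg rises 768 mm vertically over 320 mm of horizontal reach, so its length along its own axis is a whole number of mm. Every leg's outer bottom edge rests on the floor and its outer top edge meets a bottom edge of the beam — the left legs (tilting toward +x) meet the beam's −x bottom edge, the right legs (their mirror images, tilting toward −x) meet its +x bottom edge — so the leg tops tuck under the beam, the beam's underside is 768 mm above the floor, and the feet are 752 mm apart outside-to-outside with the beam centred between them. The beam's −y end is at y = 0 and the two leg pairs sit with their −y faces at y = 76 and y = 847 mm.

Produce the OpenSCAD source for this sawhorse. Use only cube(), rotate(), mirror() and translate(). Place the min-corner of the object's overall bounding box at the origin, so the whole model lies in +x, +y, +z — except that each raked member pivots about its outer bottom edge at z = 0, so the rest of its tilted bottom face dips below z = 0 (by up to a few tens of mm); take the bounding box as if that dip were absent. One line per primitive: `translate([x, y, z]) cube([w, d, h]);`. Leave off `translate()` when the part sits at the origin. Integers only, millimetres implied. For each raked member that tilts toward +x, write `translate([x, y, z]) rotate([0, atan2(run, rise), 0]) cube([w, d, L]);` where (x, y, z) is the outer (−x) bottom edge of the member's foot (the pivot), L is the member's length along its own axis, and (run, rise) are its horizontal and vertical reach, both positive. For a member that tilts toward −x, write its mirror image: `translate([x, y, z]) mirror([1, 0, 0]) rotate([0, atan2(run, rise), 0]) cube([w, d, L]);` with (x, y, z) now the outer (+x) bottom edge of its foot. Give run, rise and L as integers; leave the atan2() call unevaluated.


// leg length = √(320² + 768²) = 832
// right-leg outer foot x = 2·320 + 112 = 752
// beam min-corner = (320, 0, 768)
translate([320, 0, 768]) cube([112, 968, 40]);
translate([0, 76, 0]) rotate([0, atan2(320, 768), 0]) cube([30, 45, 832]);
translate([752, 76, 0]) mirror([1, 0, 0]) rotate([0, atan2(320, 768), 0]) cube([30, 45, 832]);
translate([0, 847, 0]) rotate([0, atan2(320, 768), 0]) cube([30, 45, 832]);
translate([752, 847, 0]) mirror([1, 0, 0]) rotate([0, atan2(320, 768), 0]) cube([30, 45, 832]);


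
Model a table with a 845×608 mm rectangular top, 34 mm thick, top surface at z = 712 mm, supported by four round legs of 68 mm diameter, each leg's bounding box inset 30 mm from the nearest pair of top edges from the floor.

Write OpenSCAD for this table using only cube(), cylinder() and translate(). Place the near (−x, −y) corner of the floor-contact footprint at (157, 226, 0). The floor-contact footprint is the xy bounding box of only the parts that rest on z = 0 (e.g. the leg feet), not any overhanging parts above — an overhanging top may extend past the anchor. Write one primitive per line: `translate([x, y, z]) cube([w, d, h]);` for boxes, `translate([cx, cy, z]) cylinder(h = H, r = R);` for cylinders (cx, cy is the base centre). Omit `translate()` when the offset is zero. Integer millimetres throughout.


// leg_h = 712 - 34 = 678
translate([127, 196, 678]) cube([845, 608, 34]);
translate([191, 260, 0]) cylinder(h = 678, r = 34);
translate([908, 260, 0]) cylinder(h = 678, r = 34);
translate([191, 740, 0]) cylinder(h = 678, r = 34);
translate([908, 740, 0]) cylinder(h = 678, r = 34);


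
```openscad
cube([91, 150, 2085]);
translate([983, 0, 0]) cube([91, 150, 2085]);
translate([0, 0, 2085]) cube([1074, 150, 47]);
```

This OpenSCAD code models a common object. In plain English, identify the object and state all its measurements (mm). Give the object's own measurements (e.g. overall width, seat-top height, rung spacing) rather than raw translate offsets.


A door frame. The clear opening is 892 mm wide and 2085 mm high. Two 91 mm wide jambs, 150 mm deep, stand either side of the opening from the floor to the top of the opening. A 47 mm thick head sits across the top of both jambs, spanning the full outside width of the frame.


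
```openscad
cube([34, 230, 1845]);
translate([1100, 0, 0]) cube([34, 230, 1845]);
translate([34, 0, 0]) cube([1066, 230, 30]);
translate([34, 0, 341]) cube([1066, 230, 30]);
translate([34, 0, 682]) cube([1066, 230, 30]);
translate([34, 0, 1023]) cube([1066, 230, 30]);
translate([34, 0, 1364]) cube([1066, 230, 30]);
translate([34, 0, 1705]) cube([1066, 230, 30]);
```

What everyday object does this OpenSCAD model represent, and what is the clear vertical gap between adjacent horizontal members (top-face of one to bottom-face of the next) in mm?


A bookshelf. The clear shelf gap is 311 mm.

Two tall side panels with 6 horizontal boards between them — a bookshelf. The first two shelf undersides are at z = 0 and z = 341; with shelf thickness 30, the clear gap is 341 − 0 − 30 = 311 mm.


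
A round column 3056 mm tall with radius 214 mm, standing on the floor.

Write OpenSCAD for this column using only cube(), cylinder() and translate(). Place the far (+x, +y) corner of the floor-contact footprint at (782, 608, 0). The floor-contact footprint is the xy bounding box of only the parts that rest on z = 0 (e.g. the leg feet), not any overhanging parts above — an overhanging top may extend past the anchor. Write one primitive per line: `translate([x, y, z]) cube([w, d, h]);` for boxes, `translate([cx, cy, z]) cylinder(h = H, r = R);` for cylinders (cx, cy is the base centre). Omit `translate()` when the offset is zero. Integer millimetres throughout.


translate([568, 394, 0]) cylinder(h = 3056, r = 214);


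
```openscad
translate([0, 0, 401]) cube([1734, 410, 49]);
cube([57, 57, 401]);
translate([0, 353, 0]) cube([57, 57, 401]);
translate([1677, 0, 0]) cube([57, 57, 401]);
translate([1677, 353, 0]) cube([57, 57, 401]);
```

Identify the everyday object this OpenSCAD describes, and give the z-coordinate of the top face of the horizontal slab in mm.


A bench. The seat-top height is 450 mm.

A long slab on four corner posts — a bench. The slab sits at z = 401 with thickness 49, so the top is 401 + 49 = 450 mm.


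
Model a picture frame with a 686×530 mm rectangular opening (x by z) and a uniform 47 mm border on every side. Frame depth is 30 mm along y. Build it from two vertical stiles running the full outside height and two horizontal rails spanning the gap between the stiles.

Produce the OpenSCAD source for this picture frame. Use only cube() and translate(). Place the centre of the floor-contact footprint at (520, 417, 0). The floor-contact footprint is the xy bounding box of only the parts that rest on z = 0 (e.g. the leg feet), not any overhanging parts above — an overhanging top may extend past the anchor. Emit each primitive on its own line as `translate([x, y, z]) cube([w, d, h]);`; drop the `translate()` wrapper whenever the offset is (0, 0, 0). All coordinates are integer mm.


translate([130, 402, 0]) cube([47, 30, 624]);
translate([863, 402, 0]) cube([47, 30, 624]);
translate([177, 402, 0]) cube([686, 30, 47]);
translate([177, 402, 577]) cube([686, 30, 47]);


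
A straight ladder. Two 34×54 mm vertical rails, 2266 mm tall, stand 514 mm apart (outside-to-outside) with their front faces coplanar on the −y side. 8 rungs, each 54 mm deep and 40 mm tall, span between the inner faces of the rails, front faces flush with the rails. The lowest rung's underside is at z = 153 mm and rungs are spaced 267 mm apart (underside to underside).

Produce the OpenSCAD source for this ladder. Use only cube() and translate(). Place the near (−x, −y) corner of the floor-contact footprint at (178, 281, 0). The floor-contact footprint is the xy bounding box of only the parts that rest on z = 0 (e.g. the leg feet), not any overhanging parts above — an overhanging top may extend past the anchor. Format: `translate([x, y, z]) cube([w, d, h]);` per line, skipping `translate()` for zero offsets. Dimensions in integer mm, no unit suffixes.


translate([178, 281, 0]) cube([34, 54, 2266]);
translate([658, 281, 0]) cube([34, 54, 2266]);
translate([212, 281, 153]) cube([446, 54, 40]);
translate([212, 281, 420]) cube([446, 54, 40]);
translate([212, 281, 687]) cube([446, 54, 40]);
translate([212, 281, 954]) cube([446, 54, 40]);
translate([212, 281, 1221]) cube([446, 54, 40]);
translate([212, 281, 1488]) cube([446, 54, 40]);
translate([212, 281, 1755]) cube([446, 54, 40]);
translate([212, 281, 2022]) cube([446, 54, 40]);


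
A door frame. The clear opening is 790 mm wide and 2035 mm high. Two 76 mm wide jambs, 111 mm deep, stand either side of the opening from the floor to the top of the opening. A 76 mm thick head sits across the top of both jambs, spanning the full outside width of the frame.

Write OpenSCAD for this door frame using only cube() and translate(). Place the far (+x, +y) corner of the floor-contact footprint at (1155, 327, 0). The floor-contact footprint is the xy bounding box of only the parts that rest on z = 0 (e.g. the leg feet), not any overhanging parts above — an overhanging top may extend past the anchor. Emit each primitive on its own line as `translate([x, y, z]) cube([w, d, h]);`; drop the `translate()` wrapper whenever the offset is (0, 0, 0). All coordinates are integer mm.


translate([213, 216, 0]) cube([76, 111, 2035]);
translate([1079, 216, 0]) cube([76, 111, 2035]);
translate([213, 216, 2035]) cube([942, 111, 76]);


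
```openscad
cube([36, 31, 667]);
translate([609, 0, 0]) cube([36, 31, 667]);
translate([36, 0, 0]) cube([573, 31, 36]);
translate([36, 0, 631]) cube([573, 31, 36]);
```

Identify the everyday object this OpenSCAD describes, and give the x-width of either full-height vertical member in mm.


A picture frame. The border width is 36 mm.

Four thin pieces enclosing a rectangular opening — a picture frame. The two full-height stiles are 667 mm tall; the top rail sits at z = 631 and is 36 mm tall, so the border above the opening is 667 − 631 = 36 mm, matching the stile x-width.


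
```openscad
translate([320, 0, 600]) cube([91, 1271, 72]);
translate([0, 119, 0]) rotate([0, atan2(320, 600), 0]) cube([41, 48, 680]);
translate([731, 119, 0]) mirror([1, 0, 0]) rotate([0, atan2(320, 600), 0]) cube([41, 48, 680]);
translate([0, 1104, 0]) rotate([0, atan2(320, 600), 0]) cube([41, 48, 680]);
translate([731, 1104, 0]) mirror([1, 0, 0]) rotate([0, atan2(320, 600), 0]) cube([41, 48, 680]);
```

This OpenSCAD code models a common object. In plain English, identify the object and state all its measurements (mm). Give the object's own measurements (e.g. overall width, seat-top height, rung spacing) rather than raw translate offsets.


A sawhorse. A 91×1271×72 mm beam (x, y, z) sits on two A-frame leg pairs. Each pair is two raked legs of 41×48 mm section (48 mm along y) splaying symmetrically in x. Each leg rises 600 mm vertically over 320 mm of horizontal reach and is 680 mm long along its own axis. Every leg's outer bottom edge rests on the floor and its outer top edge meets a bottom edge of the beam — the left legs (tilting toward +x) meet the beam's −x bottom edge, the right legs (their mirror images, tilting toward −x) meet its +x bottom edge — so the leg tops tuck under the beam, the beam's underside is 600 mm above the floor, and the feet are 731 mm apart outside-to-outside with the beam centred between them. The two leg pairs are set in 119 mm from either end of the beam.


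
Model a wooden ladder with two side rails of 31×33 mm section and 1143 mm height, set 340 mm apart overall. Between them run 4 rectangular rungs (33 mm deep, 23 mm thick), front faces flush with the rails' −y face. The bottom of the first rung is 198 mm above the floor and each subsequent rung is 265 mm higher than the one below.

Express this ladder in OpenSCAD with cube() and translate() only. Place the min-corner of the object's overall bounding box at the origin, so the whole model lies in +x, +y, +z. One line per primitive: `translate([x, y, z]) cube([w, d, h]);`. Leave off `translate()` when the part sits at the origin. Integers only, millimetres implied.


cube([31, 33, 1143]);
translate([309, 0, 0]) cube([31, 33, 1143]);
translate([31, 0, 198]) cube([278, 33, 23]);
translate([31, 0, 463]) cube([278, 33, 23]);
translate([31, 0, 728]) cube([278, 33, 23]);
translate([31, 0, 993]) cube([278, 33, 23]);


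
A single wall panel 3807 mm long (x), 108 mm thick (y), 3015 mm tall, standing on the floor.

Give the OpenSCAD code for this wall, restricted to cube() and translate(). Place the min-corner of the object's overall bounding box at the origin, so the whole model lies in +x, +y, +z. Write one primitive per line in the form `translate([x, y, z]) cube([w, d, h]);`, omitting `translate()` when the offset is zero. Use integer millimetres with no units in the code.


cube([3807, 108, 3015]);


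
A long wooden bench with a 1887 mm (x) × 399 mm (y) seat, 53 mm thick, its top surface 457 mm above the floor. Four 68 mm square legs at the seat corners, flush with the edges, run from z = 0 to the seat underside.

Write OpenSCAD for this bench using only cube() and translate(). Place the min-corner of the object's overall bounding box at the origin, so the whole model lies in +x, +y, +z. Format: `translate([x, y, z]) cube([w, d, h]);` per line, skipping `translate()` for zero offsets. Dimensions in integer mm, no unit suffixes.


translate([0, 0, 404]) cube([1887, 399, 53]);
cube([68, 68, 404]);
translate([0, 331, 0]) cube([68, 68, 404]);
translate([1819, 0, 0]) cube([68, 68, 404]);
translate([1819, 331, 0]) cube([68, 68, 404]);


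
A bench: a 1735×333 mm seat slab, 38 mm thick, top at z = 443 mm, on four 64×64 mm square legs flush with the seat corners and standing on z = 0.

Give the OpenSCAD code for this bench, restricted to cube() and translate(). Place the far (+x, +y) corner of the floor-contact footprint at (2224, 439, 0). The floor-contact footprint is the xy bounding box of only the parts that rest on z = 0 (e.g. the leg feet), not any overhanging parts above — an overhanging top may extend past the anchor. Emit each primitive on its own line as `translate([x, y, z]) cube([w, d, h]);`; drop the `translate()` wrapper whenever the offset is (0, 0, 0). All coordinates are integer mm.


translate([489, 106, 405]) cube([1735, 333, 38]);
translate([489, 106, 0]) cube([64, 64, 405]);
translate([489, 375, 0]) cube([64, 64, 405]);
translate([2160, 106, 0]) cube([64, 64, 405]);
translate([2160, 375, 0]) cube([64, 64, 405]);


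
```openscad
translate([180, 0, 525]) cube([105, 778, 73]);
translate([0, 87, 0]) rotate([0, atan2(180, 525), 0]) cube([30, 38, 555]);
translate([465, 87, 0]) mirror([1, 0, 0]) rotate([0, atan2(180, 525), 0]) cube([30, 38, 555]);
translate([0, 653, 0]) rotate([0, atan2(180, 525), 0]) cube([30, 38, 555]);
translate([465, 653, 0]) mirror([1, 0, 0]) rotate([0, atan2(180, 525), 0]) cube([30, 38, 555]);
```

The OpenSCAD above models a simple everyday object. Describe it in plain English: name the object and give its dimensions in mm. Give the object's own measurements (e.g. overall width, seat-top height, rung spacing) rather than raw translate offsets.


A sawhorse. A 105×778×73 mm beam (x, y, z) sits on two A-frame leg pairs. Each pair is two raked legs of 30×38 mm section (38 mm along y) splaying symmetrically in x. Each leg rises 525 mm vertically over 180 mm of horizontal reach and is 555 mm long along its own axis. Every leg's outer bottom edge rests on the floor and its outer top edge meets a bottom edge of the beam — the left legs (tilting toward +x) meet the beam's −x bottom edge, the right legs (their mirror images, tilting toward −x) meet its +x bottom edge — so the leg tops tuck under the beam, the beam's underside is 525 mm above the floor, and the feet are 465 mm apart outside-to-outside with the beam centred between them. The two leg pairs are set in 87 mm from either end of the beam.


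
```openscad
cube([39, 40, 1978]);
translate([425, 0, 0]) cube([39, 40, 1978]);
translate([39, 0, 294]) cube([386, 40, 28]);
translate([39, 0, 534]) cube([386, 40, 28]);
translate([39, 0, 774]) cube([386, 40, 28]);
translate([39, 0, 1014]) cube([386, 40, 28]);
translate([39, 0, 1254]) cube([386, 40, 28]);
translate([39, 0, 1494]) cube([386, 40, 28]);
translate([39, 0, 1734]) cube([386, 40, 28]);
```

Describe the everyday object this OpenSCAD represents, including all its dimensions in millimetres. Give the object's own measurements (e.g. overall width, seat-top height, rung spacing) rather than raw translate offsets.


A straight ladder. Two 39×40 mm vertical rails, 1978 mm tall, stand 464 mm apart (outside-to-outside) with their front faces coplanar on the −y side. 7 rungs, each 40 mm deep and 28 mm tall, span between the inner faces of the rails, front faces flush with the rails. The lowest rung's underside is at z = 294 mm and rungs are spaced 240 mm apart (underside to underside).


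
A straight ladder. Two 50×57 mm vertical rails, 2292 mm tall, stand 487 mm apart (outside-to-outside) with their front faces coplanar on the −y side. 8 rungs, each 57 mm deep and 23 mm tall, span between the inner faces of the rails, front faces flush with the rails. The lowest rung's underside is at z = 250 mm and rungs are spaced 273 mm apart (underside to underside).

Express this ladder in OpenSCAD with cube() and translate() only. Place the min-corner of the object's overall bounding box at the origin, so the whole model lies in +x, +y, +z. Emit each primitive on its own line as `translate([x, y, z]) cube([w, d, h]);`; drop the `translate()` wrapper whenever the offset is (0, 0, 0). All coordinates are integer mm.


cube([50, 57, 2292]);
translate([437, 0, 0]) cube([50, 57, 2292]);
translate([50, 0, 250]) cube([387, 57, 23]);
translate([50, 0, 523]) cube([387, 57, 23]);
translate([50, 0, 796]) cube([387, 57, 23]);
translate([50, 0, 1069]) cube([387, 57, 23]);
translate([50, 0, 1342]) cube([387, 57, 23]);
translate([50, 0, 1615]) cube([387, 57, 23]);
translate([50, 0, 1888]) cube([387, 57, 23]);
translate([50, 0, 2161]) cube([387, 57, 23]);


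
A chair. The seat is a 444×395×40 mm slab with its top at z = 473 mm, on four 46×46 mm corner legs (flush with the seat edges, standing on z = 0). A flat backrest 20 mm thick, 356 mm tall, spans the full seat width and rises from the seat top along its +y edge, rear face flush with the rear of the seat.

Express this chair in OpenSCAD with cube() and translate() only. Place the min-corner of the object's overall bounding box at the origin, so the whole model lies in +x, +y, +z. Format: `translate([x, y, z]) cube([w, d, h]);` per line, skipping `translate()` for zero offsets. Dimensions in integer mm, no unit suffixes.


translate([0, 0, 433]) cube([444, 395, 40]);
cube([46, 46, 433]);
translate([398, 0, 0]) cube([46, 46, 433]);
translate([0, 349, 0]) cube([46, 46, 433]);
translate([398, 349, 0]) cube([46, 46, 433]);
translate([0, 375, 473]) cube([444, 20, 356]);


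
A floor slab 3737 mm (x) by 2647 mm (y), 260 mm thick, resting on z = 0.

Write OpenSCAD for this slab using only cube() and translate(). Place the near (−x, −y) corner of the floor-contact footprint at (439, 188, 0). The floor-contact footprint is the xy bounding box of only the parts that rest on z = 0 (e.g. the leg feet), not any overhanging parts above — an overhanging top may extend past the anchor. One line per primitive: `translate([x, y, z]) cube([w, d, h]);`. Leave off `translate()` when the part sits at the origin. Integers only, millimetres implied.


translate([439, 188, 0]) cube([3737, 2647, 260]);


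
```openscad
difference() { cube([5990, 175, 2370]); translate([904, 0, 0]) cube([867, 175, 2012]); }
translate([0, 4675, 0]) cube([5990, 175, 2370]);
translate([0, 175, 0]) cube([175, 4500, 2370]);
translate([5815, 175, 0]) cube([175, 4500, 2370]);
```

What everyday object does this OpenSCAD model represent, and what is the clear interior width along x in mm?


A single room. The interior width is 5640 mm.

Four walls enclosing a rectangle with a door in the front wall — a room. Outside width 5990 minus two 175 mm walls gives 5640 mm.


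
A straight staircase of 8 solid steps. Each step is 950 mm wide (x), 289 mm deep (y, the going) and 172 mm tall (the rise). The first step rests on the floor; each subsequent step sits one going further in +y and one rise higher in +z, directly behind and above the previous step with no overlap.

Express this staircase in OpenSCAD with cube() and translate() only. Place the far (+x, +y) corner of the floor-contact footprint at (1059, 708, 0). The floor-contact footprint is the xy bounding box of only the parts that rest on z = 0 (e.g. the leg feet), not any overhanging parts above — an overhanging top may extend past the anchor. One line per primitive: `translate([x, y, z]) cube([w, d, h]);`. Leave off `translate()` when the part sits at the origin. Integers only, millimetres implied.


translate([109, 419, 0]) cube([950, 289, 172]);
translate([109, 708, 172]) cube([950, 289, 172]);
translate([109, 997, 344]) cube([950, 289, 172]);
translate([109, 1286, 516]) cube([950, 289, 172]);
translate([109, 1575, 688]) cube([950, 289, 172]);
translate([109, 1864, 860]) cube([950, 289, 172]);
translate([109, 2153, 1032]) cube([950, 289, 172]);
translate([109, 2442, 1204]) cube([950, 289, 172]);


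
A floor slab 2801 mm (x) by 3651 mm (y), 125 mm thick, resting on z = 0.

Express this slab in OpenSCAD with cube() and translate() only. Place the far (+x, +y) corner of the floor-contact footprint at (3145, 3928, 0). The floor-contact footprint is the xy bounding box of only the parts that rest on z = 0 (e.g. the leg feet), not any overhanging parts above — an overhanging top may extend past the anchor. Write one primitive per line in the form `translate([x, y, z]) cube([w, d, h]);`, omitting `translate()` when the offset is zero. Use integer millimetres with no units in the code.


translate([344, 277, 0]) cube([2801, 3651, 125]);


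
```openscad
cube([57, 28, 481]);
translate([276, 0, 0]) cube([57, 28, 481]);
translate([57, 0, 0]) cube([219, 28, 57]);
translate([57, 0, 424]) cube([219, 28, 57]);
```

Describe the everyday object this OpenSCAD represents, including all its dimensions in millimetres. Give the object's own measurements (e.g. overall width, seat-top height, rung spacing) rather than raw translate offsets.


A rectangular picture frame lying in the x–z plane (depth along y). The opening is 219 mm wide (x) by 367 mm tall (z), surrounded by a border 57 mm wide on all four sides. The frame is 28 mm deep and is made of two full-height vertical stiles with two horizontal rails fitted between them.


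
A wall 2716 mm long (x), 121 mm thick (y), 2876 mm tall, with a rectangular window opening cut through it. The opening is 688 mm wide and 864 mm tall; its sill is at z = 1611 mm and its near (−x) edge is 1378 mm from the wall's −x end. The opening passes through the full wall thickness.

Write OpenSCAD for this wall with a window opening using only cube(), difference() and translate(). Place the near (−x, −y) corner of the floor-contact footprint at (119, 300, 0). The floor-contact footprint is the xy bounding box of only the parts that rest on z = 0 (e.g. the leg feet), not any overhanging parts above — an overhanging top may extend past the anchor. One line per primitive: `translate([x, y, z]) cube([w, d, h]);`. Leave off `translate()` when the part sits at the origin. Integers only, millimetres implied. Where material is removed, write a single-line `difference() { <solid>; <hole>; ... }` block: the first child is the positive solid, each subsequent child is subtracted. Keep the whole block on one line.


difference() { translate([119, 300, 0]) cube([2716, 121, 2876]); translate([1497, 300, 1611]) cube([688, 121, 864]); }


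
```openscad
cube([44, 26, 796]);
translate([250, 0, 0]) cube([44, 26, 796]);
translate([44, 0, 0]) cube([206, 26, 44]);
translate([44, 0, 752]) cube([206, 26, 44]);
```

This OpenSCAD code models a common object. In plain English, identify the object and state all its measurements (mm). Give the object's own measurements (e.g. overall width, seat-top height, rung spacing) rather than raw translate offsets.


A rectangular picture frame lying in the x–z plane (depth along y). The opening is 206 mm wide (x) by 708 mm tall (z), surrounded by a border 44 mm wide on all four sides. The frame is 26 mm deep and is made of two full-height vertical stiles with two horizontal rails fitted between them.


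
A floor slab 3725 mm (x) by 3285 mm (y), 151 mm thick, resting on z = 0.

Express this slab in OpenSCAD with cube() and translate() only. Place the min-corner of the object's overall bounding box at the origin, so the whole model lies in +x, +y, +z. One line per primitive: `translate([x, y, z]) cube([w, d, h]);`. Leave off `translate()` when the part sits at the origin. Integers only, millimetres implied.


cube([3725, 3285, 151]);
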